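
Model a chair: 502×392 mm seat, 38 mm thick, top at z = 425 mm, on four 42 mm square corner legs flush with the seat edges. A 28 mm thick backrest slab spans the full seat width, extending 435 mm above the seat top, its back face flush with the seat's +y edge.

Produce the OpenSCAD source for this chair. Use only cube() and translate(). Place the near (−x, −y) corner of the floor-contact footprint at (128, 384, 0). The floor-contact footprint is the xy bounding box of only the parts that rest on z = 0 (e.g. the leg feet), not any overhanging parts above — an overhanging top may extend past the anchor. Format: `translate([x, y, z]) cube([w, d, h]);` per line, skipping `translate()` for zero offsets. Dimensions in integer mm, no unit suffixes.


translate([128, 384, 387]) cube([502, 392, 38]);
translate([128, 384, 0]) cube([42, 42, 387]);
translate([588, 384, 0]) cube([42, 42, 387]);
translate([128, 734, 0]) cube([42, 42, 387]);
translate([588, 734, 0]) cube([42, 42, 387]);
translate([128, 748, 425]) cube([502, 28, 435]);


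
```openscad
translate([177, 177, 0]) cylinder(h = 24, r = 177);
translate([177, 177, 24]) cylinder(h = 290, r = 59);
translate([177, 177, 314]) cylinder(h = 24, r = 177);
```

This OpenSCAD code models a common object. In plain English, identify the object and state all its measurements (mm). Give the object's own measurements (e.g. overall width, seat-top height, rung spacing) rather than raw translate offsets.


A spool: two coaxial disc flanges of radius 177 mm and thickness 24 mm, joined by a core cylinder of radius 59 mm and height 290 mm. The lower flange rests on z = 0 and the three cylinders share a vertical axis.


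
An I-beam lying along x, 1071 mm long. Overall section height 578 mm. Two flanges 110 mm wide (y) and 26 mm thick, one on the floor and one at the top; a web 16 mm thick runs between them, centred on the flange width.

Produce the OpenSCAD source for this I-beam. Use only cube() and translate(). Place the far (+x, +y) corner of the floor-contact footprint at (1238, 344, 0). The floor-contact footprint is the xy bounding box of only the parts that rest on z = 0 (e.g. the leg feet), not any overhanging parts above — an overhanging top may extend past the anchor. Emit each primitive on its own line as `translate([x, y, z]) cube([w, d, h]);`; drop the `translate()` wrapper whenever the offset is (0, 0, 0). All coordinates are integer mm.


translate([167, 234, 0]) cube([1071, 110, 26]);
translate([167, 281, 26]) cube([1071, 16, 526]);
translate([167, 234, 552]) cube([1071, 110, 26]);


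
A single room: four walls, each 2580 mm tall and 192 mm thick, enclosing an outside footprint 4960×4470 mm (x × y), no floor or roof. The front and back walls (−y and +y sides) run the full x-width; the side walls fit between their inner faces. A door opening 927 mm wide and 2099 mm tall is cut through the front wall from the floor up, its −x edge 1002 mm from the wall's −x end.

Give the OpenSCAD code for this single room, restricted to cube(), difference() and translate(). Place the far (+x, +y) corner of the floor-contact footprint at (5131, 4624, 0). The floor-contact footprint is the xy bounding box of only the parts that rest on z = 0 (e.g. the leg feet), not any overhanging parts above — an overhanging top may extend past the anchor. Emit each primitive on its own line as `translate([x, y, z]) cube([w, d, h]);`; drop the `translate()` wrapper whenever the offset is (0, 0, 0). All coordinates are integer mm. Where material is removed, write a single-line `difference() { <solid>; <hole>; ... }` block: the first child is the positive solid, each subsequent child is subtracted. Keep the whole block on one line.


difference() { translate([171, 154, 0]) cube([4960, 192, 2580]); translate([1173, 154, 0]) cube([927, 192, 2099]); }
translate([171, 4432, 0]) cube([4960, 192, 2580]);
translate([171, 346, 0]) cube([192, 4086, 2580]);
translate([4939, 346, 0]) cube([192, 4086, 2580]);


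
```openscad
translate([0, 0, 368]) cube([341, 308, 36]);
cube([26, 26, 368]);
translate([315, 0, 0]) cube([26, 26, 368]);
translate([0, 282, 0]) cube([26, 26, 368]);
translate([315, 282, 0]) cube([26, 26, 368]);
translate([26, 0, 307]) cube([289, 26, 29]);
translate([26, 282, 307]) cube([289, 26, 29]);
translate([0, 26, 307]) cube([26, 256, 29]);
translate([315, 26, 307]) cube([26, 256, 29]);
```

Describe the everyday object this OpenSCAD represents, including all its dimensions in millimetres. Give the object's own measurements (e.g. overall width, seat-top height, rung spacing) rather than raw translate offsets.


A four-legged stool. The seat is a 341×308×36 mm slab whose top surface is at z = 404 mm; four square legs, each 26×26 mm in cross-section, run from the floor (z = 0) to the underside of the seat, each flush with a corner of the seat. Four stretchers, 26 mm wide and 29 mm tall, connect adjacent legs with their undersides at z = 307 mm, each running between the inner faces of the legs it joins and aligned with the legs' outer faces on the other axis.


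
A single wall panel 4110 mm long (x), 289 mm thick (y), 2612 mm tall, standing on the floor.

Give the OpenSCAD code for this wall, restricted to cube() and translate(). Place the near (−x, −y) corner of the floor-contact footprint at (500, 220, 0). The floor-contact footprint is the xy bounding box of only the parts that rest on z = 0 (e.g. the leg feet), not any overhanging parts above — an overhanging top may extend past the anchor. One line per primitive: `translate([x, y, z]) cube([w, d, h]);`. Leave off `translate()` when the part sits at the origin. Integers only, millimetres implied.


translate([500, 220, 0]) cube([4110, 289, 2612]);


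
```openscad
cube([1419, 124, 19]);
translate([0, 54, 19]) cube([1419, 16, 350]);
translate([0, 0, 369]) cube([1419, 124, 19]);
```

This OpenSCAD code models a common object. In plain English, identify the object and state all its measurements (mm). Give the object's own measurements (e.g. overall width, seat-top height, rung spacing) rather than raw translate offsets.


An I-beam lying along x, 1419 mm long. Overall section height 388 mm. Two flanges 124 mm wide (y) and 19 mm thick, one on the floor and one at the top; a web 16 mm thick runs between them, centred on the flange width.


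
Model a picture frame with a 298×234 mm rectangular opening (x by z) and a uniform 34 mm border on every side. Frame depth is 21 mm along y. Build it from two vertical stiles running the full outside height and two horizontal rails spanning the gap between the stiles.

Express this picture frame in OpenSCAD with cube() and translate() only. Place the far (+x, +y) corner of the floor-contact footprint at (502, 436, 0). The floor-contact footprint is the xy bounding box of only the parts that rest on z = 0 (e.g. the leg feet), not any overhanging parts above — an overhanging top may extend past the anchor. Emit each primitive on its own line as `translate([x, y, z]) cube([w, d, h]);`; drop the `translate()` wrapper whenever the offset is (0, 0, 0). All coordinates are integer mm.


translate([136, 415, 0]) cube([34, 21, 302]);
translate([468, 415, 0]) cube([34, 21, 302]);
translate([170, 415, 0]) cube([298, 21, 34]);
translate([170, 415, 268]) cube([298, 21, 34]);


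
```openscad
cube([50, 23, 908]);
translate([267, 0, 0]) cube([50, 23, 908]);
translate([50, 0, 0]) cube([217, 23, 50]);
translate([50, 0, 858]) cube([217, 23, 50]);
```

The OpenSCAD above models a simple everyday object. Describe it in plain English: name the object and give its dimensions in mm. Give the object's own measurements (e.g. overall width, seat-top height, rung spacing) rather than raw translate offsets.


A rectangular picture frame lying in the x–z plane (depth along y). The opening is 217 mm wide (x) by 808 mm tall (z), surrounded by a border 50 mm wide on all four sides. The frame is 23 mm deep and is made of two full-height vertical stiles with two horizontal rails fitted between them.


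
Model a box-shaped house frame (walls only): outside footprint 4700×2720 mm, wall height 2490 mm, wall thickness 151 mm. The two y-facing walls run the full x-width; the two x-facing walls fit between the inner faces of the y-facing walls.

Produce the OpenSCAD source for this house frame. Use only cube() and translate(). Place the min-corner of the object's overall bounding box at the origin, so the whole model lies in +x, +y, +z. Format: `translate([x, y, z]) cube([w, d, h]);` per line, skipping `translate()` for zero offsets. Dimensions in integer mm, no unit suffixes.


cube([4700, 151, 2490]);
translate([0, 2569, 0]) cube([4700, 151, 2490]);
translate([0, 151, 0]) cube([151, 2418, 2490]);
translate([4549, 151, 0]) cube([151, 2418, 2490]);


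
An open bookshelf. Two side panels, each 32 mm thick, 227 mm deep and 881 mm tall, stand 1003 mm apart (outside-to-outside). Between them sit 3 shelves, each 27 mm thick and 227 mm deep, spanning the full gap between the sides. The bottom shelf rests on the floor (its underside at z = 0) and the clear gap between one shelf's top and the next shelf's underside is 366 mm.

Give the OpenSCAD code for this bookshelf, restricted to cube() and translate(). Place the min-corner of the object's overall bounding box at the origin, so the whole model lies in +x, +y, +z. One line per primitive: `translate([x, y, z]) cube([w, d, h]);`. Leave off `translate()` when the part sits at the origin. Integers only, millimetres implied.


cube([32, 227, 881]);
translate([971, 0, 0]) cube([32, 227, 881]);
translate([32, 0, 0]) cube([939, 227, 27]);
translate([32, 0, 393]) cube([939, 227, 27]);
translate([32, 0, 786]) cube([939, 227, 27]);


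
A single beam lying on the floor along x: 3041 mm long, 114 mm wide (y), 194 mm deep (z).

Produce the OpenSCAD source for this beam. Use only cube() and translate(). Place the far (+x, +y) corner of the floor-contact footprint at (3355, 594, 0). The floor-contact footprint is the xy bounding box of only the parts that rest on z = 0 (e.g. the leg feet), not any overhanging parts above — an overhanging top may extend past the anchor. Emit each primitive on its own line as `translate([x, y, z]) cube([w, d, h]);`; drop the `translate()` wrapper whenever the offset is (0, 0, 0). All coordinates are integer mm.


translate([314, 480, 0]) cube([3041, 114, 194]);


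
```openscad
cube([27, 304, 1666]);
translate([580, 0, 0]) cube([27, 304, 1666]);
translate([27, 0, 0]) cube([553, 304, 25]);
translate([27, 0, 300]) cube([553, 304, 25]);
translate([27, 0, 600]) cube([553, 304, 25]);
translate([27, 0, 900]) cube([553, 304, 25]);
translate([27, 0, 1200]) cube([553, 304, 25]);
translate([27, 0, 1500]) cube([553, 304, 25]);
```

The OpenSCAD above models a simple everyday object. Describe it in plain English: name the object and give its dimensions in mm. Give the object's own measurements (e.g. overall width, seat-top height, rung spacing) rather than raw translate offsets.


An open bookshelf. Two side panels, each 27 mm thick, 304 mm deep and 1666 mm tall, stand 607 mm apart (outside-to-outside). Between them sit 6 shelves, each 25 mm thick and 304 mm deep, spanning the full gap between the sides. The bottom shelf rests on the floor (its underside at z = 0) and the clear gap between one shelf's top and the next shelf's underside is 275 mm.


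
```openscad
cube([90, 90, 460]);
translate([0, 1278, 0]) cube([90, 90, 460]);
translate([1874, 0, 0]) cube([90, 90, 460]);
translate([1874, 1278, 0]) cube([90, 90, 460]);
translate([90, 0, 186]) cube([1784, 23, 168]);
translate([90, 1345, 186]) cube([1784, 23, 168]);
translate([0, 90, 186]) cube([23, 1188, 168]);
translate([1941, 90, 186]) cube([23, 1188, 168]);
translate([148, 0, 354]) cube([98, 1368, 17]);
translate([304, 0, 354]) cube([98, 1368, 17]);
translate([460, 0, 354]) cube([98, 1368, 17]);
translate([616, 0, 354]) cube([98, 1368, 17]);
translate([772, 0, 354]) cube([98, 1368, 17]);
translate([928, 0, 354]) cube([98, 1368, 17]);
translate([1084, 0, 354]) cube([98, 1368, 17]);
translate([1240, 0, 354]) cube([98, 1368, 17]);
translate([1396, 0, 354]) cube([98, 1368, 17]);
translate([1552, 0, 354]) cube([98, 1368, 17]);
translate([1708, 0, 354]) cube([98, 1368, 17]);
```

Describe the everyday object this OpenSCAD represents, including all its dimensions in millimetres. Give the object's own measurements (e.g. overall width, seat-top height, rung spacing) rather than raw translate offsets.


A bed frame 1964 mm long (x) by 1368 mm wide (y). Four 90×90 mm corner posts, 460 mm tall, at the corners of the footprint. Four rails of 23 mm thickness and 168 mm height run between adjacent posts with their undersides at z = 186 mm, their outer faces flush with the outside of the frame (the two x-running rails run between the posts' inner faces; the two y-running rails run between the posts' inner faces). 11 slats, each 98 mm wide (x) and 17 mm thick, lie across the top of the two x-running rails, running the full 1368 mm width of the frame in y; along x they sit between the end posts with a 58 mm gap after the −x posts and between neighbouring slats, leaving 68 mm before the +x posts.


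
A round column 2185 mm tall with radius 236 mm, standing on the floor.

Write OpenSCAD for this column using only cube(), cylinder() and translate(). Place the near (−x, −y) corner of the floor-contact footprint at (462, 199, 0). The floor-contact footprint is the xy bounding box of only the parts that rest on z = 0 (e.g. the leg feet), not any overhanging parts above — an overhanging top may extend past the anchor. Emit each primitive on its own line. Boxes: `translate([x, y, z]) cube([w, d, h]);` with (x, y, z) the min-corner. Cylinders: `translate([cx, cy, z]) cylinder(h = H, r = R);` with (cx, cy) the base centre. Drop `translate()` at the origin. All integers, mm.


translate([698, 435, 0]) cylinder(h = 2185, r = 236);


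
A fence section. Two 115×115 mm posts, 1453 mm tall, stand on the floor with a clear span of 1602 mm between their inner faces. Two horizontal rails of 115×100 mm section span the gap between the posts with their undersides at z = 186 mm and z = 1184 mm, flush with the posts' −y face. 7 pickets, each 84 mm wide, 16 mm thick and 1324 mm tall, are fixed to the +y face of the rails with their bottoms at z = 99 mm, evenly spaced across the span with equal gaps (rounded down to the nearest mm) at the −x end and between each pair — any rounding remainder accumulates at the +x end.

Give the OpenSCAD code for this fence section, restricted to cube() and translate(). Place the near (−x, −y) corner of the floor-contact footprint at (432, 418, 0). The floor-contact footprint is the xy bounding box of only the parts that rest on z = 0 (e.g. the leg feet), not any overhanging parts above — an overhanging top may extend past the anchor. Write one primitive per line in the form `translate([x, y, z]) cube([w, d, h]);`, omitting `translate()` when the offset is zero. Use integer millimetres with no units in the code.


translate([432, 418, 0]) cube([115, 115, 1453]);
translate([2149, 418, 0]) cube([115, 115, 1453]);
translate([547, 418, 186]) cube([1602, 115, 100]);
translate([547, 418, 1184]) cube([1602, 115, 100]);
translate([673, 533, 99]) cube([84, 16, 1324]);
translate([883, 533, 99]) cube([84, 16, 1324]);
translate([1093, 533, 99]) cube([84, 16, 1324]);
translate([1303, 533, 99]) cube([84, 16, 1324]);
translate([1513, 533, 99]) cube([84, 16, 1324]);
translate([1723, 533, 99]) cube([84, 16, 1324]);
translate([1933, 533, 99]) cube([84, 16, 1324]);


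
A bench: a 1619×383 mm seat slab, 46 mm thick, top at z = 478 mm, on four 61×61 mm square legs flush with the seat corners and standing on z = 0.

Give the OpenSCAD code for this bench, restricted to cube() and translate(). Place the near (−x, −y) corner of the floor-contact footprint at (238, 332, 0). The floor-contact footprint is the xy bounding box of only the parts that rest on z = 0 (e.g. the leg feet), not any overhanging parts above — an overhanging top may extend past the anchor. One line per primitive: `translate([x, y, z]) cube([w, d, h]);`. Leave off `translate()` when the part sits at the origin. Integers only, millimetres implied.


translate([238, 332, 432]) cube([1619, 383, 46]);
translate([238, 332, 0]) cube([61, 61, 432]);
translate([238, 654, 0]) cube([61, 61, 432]);
translate([1796, 332, 0]) cube([61, 61, 432]);
translate([1796, 654, 0]) cube([61, 61, 432]);


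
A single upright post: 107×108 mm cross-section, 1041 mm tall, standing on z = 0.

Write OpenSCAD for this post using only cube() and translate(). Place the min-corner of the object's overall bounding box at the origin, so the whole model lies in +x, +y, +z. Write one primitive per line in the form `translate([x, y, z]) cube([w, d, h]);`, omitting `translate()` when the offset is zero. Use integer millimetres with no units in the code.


cube([107, 108, 1041]);


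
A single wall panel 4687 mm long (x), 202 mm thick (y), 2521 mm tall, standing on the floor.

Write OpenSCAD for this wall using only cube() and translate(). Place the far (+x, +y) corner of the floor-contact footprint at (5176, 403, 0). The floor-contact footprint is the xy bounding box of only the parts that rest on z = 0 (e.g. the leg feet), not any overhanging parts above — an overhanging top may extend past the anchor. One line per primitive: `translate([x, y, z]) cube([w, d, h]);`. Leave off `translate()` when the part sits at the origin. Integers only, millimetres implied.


translate([489, 201, 0]) cube([4687, 202, 2521]);


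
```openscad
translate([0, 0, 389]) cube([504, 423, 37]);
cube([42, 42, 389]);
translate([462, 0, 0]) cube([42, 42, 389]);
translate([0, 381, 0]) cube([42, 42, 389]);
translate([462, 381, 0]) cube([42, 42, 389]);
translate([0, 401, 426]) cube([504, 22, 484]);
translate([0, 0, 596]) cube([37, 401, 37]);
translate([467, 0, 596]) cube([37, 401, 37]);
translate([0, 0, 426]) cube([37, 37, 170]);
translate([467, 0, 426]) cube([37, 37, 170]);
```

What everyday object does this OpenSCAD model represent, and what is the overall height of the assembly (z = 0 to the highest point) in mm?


A chair. The overall height is 910 mm.

A slab on four corner posts with a tall panel at the back — a chair. The seat slab sits at z = 389 with thickness 37, and the 484 mm backrest starts at the seat top, so the overall height is 389 + 37 + 484 = 910 mm.


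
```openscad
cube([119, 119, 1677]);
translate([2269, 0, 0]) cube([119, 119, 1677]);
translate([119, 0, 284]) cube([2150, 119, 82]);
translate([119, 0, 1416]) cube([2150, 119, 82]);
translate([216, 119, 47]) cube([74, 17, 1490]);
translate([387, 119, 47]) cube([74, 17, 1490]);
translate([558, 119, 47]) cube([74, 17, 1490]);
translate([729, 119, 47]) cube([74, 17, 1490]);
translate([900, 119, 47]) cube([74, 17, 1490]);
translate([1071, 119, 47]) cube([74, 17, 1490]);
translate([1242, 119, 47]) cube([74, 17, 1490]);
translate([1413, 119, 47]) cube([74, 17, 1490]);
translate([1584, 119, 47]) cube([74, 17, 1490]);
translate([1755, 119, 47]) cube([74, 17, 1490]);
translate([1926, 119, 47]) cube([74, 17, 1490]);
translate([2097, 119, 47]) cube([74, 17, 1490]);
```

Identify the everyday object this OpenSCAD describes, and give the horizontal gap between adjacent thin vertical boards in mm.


A fence section. The picket gap is 97 mm.

Two posts, two rails, 12 pickets — a fence section. Span 2150 mm holds 12 pickets of 74 mm with 13 equal gaps: ⌊(2150 − 12·74) / 13⌋ = 97 mm.


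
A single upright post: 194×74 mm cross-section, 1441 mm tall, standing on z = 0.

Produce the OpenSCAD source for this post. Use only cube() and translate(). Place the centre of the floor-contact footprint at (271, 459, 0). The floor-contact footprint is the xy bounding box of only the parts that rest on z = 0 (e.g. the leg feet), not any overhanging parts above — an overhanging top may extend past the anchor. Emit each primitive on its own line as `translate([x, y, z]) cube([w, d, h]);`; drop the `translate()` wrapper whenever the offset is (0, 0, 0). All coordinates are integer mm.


translate([174, 422, 0]) cube([194, 74, 1441]);


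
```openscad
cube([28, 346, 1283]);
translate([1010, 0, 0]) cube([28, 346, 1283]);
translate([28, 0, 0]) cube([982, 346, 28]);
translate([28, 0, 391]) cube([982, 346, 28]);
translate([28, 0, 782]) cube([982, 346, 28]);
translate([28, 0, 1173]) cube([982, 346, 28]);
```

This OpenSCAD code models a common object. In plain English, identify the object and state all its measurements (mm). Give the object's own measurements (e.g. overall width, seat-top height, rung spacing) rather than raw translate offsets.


An open bookshelf. Two side panels, each 28 mm thick, 346 mm deep and 1283 mm tall, stand 1038 mm apart (outside-to-outside). Between them sit 4 shelves, each 28 mm thick and 346 mm deep, spanning the full gap between the sides. The bottom shelf rests on the floor (its underside at z = 0) and the clear gap between one shelf's top and the next shelf's underside is 363 mm.


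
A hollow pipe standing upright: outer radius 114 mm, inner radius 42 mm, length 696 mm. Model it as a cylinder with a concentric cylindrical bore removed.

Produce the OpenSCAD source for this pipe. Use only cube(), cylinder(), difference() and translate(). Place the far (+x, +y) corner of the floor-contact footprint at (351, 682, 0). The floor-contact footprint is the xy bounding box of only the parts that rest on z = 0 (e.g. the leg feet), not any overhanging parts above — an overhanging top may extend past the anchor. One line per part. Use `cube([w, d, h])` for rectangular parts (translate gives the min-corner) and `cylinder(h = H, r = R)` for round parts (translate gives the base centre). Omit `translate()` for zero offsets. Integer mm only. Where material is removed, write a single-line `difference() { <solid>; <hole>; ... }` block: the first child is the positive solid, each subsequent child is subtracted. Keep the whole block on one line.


difference() { translate([237, 568, 0]) cylinder(h = 696, r = 114); translate([237, 568, 0]) cylinder(h = 696, r = 42); }


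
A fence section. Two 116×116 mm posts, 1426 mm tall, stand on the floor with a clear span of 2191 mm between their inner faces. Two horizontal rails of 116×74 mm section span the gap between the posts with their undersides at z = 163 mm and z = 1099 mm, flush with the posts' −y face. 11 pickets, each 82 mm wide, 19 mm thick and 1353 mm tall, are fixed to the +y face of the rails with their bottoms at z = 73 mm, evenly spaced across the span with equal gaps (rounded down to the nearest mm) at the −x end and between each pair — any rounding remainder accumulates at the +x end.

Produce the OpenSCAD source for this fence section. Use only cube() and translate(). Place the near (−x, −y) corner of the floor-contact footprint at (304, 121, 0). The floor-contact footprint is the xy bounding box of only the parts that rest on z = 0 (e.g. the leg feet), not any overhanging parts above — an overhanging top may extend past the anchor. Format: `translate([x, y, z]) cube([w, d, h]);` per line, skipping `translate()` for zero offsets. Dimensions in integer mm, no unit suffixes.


translate([304, 121, 0]) cube([116, 116, 1426]);
translate([2611, 121, 0]) cube([116, 116, 1426]);
translate([420, 121, 163]) cube([2191, 116, 74]);
translate([420, 121, 1099]) cube([2191, 116, 74]);
translate([527, 237, 73]) cube([82, 19, 1353]);
translate([716, 237, 73]) cube([82, 19, 1353]);
translate([905, 237, 73]) cube([82, 19, 1353]);
translate([1094, 237, 73]) cube([82, 19, 1353]);
translate([1283, 237, 73]) cube([82, 19, 1353]);
translate([1472, 237, 73]) cube([82, 19, 1353]);
translate([1661, 237, 73]) cube([82, 19, 1353]);
translate([1850, 237, 73]) cube([82, 19, 1353]);
translate([2039, 237, 73]) cube([82, 19, 1353]);
translate([2228, 237, 73]) cube([82, 19, 1353]);
translate([2417, 237, 73]) cube([82, 19, 1353]);


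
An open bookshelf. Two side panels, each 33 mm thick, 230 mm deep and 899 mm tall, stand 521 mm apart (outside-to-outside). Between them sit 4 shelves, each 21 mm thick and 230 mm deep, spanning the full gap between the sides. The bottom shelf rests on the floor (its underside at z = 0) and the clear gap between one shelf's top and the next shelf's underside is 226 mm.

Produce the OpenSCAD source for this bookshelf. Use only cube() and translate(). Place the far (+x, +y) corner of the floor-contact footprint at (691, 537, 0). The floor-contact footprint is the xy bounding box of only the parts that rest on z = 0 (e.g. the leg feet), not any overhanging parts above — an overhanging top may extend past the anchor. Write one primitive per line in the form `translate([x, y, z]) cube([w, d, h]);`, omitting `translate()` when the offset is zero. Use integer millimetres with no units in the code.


translate([170, 307, 0]) cube([33, 230, 899]);
translate([658, 307, 0]) cube([33, 230, 899]);
translate([203, 307, 0]) cube([455, 230, 21]);
translate([203, 307, 247]) cube([455, 230, 21]);
translate([203, 307, 494]) cube([455, 230, 21]);
translate([203, 307, 741]) cube([455, 230, 21]);


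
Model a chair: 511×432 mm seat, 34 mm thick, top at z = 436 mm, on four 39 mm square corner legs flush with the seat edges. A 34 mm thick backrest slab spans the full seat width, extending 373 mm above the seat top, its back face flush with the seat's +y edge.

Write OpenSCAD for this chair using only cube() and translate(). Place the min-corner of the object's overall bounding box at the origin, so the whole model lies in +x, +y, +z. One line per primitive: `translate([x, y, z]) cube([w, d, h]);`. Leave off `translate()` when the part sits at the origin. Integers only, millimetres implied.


translate([0, 0, 402]) cube([511, 432, 34]);
cube([39, 39, 402]);
translate([472, 0, 0]) cube([39, 39, 402]);
translate([0, 393, 0]) cube([39, 39, 402]);
translate([472, 393, 0]) cube([39, 39, 402]);
translate([0, 398, 436]) cube([511, 34, 373]);


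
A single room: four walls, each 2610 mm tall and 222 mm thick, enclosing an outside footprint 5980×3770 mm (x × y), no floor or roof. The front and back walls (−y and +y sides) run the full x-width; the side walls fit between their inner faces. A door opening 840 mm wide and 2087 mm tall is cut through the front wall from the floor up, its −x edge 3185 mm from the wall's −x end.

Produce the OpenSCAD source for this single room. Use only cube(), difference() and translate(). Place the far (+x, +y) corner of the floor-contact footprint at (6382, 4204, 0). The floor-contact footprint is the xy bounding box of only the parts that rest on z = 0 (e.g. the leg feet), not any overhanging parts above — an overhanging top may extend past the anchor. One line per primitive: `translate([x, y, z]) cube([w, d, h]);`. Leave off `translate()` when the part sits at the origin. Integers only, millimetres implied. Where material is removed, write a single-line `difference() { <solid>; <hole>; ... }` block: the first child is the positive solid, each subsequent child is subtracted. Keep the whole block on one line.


difference() { translate([402, 434, 0]) cube([5980, 222, 2610]); translate([3587, 434, 0]) cube([840, 222, 2087]); }
translate([402, 3982, 0]) cube([5980, 222, 2610]);
translate([402, 656, 0]) cube([222, 3326, 2610]);
translate([6160, 656, 0]) cube([222, 3326, 2610]);


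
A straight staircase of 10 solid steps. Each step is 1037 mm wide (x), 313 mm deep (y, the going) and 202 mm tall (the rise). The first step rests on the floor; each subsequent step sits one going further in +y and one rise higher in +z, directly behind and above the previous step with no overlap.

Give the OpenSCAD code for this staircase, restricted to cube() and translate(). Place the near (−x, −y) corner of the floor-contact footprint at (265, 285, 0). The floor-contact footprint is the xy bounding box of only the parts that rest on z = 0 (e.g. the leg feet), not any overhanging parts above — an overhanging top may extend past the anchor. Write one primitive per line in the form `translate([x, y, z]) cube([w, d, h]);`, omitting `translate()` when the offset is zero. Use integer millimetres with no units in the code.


translate([265, 285, 0]) cube([1037, 313, 202]);
translate([265, 598, 202]) cube([1037, 313, 202]);
translate([265, 911, 404]) cube([1037, 313, 202]);
translate([265, 1224, 606]) cube([1037, 313, 202]);
translate([265, 1537, 808]) cube([1037, 313, 202]);
translate([265, 1850, 1010]) cube([1037, 313, 202]);
translate([265, 2163, 1212]) cube([1037, 313, 202]);
translate([265, 2476, 1414]) cube([1037, 313, 202]);
translate([265, 2789, 1616]) cube([1037, 313, 202]);
translate([265, 3102, 1818]) cube([1037, 313, 202]);


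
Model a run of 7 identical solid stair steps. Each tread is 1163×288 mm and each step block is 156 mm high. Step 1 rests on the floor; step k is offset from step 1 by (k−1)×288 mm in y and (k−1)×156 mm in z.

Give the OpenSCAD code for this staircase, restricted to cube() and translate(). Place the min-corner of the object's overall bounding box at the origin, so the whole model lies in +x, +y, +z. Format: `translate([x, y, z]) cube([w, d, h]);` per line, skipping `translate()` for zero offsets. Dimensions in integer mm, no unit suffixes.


cube([1163, 288, 156]);
translate([0, 288, 156]) cube([1163, 288, 156]);
translate([0, 576, 312]) cube([1163, 288, 156]);
translate([0, 864, 468]) cube([1163, 288, 156]);
translate([0, 1152, 624]) cube([1163, 288, 156]);
translate([0, 1440, 780]) cube([1163, 288, 156]);
translate([0, 1728, 936]) cube([1163, 288, 156]);


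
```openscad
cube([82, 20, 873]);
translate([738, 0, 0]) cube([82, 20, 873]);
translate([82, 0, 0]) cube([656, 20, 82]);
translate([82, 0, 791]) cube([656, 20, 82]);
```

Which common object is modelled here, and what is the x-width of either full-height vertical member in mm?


A picture frame. The border width is 82 mm.

Four thin pieces enclosing a rectangular opening — a picture frame. The two full-height stiles are 873 mm tall; the top rail sits at z = 791 and is 82 mm tall, so the border above the opening is 873 − 791 = 82 mm, matching the stile x-width.


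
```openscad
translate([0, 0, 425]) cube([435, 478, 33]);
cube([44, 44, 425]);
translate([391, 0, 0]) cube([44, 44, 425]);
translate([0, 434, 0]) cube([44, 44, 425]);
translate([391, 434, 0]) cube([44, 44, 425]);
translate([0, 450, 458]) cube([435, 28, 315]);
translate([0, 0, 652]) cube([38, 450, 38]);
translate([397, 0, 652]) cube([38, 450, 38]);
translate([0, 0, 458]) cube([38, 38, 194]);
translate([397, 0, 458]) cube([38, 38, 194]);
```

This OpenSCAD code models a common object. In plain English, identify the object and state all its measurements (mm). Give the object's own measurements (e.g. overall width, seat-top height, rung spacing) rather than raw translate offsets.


A chair. The seat is a 435×478×33 mm slab with its top at z = 458 mm, on four 44×44 mm corner legs (flush with the seat edges, standing on z = 0). A flat backrest 28 mm thick, 315 mm tall, spans the full seat width and rises from the seat top along its +y edge, rear face flush with the rear of the seat. Two armrests of 38×38 mm section run along each side from the seat's front edge to the front of the backrest, top faces 232 mm above the seat top and outer faces flush with the seat's x-edges; a 38×38 mm post under the front of each armrest stands on the seat at the front corner.


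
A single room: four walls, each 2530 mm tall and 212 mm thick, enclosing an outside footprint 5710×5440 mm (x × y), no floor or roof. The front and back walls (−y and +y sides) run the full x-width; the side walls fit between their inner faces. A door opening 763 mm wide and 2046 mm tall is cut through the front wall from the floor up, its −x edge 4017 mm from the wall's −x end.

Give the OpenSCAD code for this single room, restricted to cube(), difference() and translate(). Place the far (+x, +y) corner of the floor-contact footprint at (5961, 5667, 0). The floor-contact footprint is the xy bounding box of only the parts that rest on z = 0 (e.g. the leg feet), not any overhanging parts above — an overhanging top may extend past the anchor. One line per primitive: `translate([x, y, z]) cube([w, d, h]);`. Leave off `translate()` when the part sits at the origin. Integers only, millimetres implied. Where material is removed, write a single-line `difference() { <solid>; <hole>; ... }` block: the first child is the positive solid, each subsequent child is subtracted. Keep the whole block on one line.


difference() { translate([251, 227, 0]) cube([5710, 212, 2530]); translate([4268, 227, 0]) cube([763, 212, 2046]); }
translate([251, 5455, 0]) cube([5710, 212, 2530]);
translate([251, 439, 0]) cube([212, 5016, 2530]);
translate([5749, 439, 0]) cube([212, 5016, 2530]);


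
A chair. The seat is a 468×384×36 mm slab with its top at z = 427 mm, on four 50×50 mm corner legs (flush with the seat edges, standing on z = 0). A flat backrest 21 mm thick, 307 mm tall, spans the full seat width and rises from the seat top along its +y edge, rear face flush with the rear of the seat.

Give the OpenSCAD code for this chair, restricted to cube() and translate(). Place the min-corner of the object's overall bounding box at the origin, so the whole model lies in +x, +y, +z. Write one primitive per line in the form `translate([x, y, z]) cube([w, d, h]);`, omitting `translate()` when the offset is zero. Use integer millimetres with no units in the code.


translate([0, 0, 391]) cube([468, 384, 36]);
cube([50, 50, 391]);
translate([418, 0, 0]) cube([50, 50, 391]);
translate([0, 334, 0]) cube([50, 50, 391]);
translate([418, 334, 0]) cube([50, 50, 391]);
translate([0, 363, 427]) cube([468, 21, 307]);


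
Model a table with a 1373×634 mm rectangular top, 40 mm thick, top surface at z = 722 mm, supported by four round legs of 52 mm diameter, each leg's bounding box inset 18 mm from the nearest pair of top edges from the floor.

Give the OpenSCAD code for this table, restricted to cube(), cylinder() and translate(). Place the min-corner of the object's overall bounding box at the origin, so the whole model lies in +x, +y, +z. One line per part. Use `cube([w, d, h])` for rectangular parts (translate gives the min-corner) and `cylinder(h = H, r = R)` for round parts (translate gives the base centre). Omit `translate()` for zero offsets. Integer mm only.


translate([0, 0, 682]) cube([1373, 634, 40]);
translate([44, 44, 0]) cylinder(h = 682, r = 26);
translate([1329, 44, 0]) cylinder(h = 682, r = 26);
translate([44, 590, 0]) cylinder(h = 682, r = 26);
translate([1329, 590, 0]) cylinder(h = 682, r = 26);


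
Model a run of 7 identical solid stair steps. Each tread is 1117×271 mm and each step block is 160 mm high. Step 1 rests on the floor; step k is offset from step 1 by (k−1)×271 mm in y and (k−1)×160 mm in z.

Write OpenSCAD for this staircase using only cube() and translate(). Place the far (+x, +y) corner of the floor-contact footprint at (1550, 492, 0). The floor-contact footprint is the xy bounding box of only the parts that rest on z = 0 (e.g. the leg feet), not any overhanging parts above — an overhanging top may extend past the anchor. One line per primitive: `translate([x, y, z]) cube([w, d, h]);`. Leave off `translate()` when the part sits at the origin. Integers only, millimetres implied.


translate([433, 221, 0]) cube([1117, 271, 160]);
translate([433, 492, 160]) cube([1117, 271, 160]);
translate([433, 763, 320]) cube([1117, 271, 160]);
translate([433, 1034, 480]) cube([1117, 271, 160]);
translate([433, 1305, 640]) cube([1117, 271, 160]);
translate([433, 1576, 800]) cube([1117, 271, 160]);
translate([433, 1847, 960]) cube([1117, 271, 160]);


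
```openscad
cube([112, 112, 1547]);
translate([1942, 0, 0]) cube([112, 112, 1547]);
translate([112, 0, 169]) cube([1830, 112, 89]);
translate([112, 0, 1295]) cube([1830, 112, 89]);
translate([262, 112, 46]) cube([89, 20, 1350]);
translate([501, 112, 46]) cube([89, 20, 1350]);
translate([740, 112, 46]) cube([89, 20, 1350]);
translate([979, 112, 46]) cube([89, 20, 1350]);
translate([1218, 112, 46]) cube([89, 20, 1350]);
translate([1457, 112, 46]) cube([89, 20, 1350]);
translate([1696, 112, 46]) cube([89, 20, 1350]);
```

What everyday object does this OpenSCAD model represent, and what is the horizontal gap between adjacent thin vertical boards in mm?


A fence section. The picket gap is 150 mm.

Two posts, two rails, 7 pickets — a fence section. Span 1830 mm holds 7 pickets of 89 mm with 8 equal gaps: ⌊(1830 − 7·89) / 8⌋ = 150 mm.


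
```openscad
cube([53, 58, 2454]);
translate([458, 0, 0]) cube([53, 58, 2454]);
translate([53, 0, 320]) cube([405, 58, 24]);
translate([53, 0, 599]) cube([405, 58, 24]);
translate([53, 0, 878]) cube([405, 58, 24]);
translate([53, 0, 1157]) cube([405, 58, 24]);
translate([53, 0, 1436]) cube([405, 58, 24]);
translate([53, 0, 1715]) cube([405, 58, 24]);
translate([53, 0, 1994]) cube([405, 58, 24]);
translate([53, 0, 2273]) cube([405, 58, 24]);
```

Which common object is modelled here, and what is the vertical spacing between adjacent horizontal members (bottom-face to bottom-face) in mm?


A ladder. The rung spacing is 279 mm.

Two tall 53×58 posts with 8 short bars between them — a ladder. Adjacent rungs sit at z = 320 and z = 599, so the spacing is 599 − 320 = 279 mm.


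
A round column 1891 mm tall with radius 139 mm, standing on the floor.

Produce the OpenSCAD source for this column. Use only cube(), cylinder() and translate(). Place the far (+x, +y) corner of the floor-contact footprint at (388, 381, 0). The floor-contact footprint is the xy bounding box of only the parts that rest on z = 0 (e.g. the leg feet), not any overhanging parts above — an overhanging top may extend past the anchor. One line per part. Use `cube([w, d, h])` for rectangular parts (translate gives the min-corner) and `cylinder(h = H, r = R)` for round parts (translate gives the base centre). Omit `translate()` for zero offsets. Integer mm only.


translate([249, 242, 0]) cylinder(h = 1891, r = 139);


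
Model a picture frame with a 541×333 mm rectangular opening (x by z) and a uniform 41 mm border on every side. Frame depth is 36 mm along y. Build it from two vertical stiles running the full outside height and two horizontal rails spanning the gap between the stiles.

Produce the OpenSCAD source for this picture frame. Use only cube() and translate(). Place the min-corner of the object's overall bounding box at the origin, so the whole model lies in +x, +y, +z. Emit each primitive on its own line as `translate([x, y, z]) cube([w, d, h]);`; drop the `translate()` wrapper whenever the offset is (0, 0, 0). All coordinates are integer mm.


cube([41, 36, 415]);
translate([582, 0, 0]) cube([41, 36, 415]);
translate([41, 0, 0]) cube([541, 36, 41]);
translate([41, 0, 374]) cube([541, 36, 41]);


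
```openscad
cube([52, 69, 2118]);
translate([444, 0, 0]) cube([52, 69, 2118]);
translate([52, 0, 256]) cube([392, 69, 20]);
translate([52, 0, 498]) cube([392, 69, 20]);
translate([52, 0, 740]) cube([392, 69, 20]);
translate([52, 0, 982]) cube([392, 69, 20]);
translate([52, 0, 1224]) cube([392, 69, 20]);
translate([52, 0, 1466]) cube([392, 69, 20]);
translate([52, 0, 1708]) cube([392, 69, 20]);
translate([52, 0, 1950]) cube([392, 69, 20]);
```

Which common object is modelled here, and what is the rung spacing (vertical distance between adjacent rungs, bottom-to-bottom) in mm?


A ladder. The rung spacing is 242 mm.

Two tall 52×69 posts with 8 short bars between them — a ladder. Adjacent rungs sit at z = 256 and z = 498, so the spacing is 498 − 256 = 242 mm.


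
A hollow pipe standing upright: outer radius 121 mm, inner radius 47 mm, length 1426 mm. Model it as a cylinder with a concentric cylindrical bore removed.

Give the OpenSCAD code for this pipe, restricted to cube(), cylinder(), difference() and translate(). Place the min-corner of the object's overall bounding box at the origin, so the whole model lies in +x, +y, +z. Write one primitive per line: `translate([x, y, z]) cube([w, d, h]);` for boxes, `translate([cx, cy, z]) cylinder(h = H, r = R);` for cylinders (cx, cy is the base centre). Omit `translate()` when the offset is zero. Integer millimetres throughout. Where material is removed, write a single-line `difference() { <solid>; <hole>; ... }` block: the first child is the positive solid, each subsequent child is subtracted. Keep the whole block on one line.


difference() { translate([121, 121, 0]) cylinder(h = 1426, r = 121); translate([121, 121, 0]) cylinder(h = 1426, r = 47); }
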